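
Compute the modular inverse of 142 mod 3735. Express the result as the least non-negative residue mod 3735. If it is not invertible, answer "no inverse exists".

Apply the Euclidean algorithm to 3735 and 142:
3735 = 26·142 + 43
142 = 3·43 + 13
43 = 3·13 + 4
13 = 3·4 + 1
4 = 4·1 + 0
The gcd is 1. Working backward:
1 = 13 − 3·4
1 = −3·43 + 10·13
1 = 10·142 − 33·43
1 = −33·3735 + 868·142
So 142·868 ≡ 1 (mod 3735).

868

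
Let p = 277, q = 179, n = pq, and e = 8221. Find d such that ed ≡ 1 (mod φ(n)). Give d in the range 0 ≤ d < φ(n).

φ(n) = (p−1)(q−1) = 276·178 = 49128.
Need d with 8221·d ≡ 1 (mod 49128). Apply the extended Euclidean algorithm:
49128 = 5*8221 + 8023
8221 = 1*8023 + 198
8023 = 40*198 + 103
198 = 1*103 + 95
103 = 1*95 + 8
95 = 11*8 + 7
8 = 1*7 + 1
7 = 7*1 + 0
Back-substitute:
1 = 8 − 7
1 = −95 + 12·8
1 = 12·103 − 13·95
1 = −13·198 + 25·103
1 = 25·8023 − 1013·198
1 = −1013·8221 + 1038·8023
1 = 1038·49128 − 6203·8221
So 8221·(-6203) ≡ 1 (mod 49128), hence d ≡ -6203 ≡ 42925 (mod 49128).

42925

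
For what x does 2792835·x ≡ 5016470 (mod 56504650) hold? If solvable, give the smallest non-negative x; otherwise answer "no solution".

9220232

First find gcd(2792835, 56504650):
56504650 = 20×2792835 + 647950
2792835 = 4×647950 + 201035
647950 = 3×201035 + 44845
201035 = 4×44845 + 21655
44845 = 2×21655 + 1535
21655 = 14×1535 + 165
1535 = 9×165 + 50
165 = 3×50 + 15
50 = 3×15 + 5
15 = 3×5 + 0
gcd = 5 and 5 | 5016470, so solutions exist. Divide through by 5: 558567x ≡ 1003294 (mod 11300930).
Now find 558567⁻¹ mod 11300930:
11300930 = 20×558567 + 129590
558567 = 4×129590 + 40207
129590 = 3×40207 + 8969
40207 = 4×8969 + 4331
8969 = 2×4331 + 307
4331 = 14×307 + 33
307 = 9×33 + 10
33 = 3×10 + 3
10 = 3×3 + 1
3 = 3×1 + 0
Back-substitute:
1 = 10 − 3·3
1 = −3·33 + 10·10
1 = 10·307 − 93·33
1 = −93·4331 + 1312·307
1 = 1312·8969 − 2717·4331
1 = −2717·40207 + 12180·8969
1 = 12180·129590 − 39257·40207
1 = −39257·558567 + 169208·129590
1 = 169208·11300930 − 3423417·558567
So 558567·(-3423417) ≡ 1 (mod 11300930), i.e. 558567⁻¹ ≡ 7877513.
Then x ≡ 7877513·1003294 ≡ 9220232 (mod 11300930); the smallest non-negative solution is x = 9220232.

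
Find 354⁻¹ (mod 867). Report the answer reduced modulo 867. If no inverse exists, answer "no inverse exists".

no inverse exists

Compute gcd(354, 867):
867 = 2*354 + 159
354 = 2*159 + 36
159 = 4*36 + 15
36 = 2*15 + 6
15 = 2*6 + 3
6 = 2*3 + 0
Since gcd = 3 > 1, 354 is not a unit mod 867.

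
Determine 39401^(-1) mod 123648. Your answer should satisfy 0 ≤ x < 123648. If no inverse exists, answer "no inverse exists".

119129

Apply the Euclidean algorithm to 123648 and 39401:
123648 = 3·39401 + 5445
39401 = 7·5445 + 1286
5445 = 4·1286 + 301
1286 = 4·301 + 82
301 = 3·82 + 55
82 = 1·55 + 27
55 = 2·27 + 1
27 = 27·1 + 0
gcd = 1, so the inverse exists. Back-substitute:
1 = 55 − 2·27
1 = −2·82 + 3·55
1 = 3·301 − 11·82
1 = −11·1286 + 47·301
1 = 47·5445 − 199·1286
1 = −199·39401 + 1440·5445
1 = 1440·123648 − 4519·39401
Hence 39401⁻¹ ≡ -4519 ≡ 119129 (mod 123648).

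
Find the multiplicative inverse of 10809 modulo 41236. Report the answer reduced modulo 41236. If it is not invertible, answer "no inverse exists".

gcd(41236, 10809) by repeated division:
41236 = 3*10809 + 8809
10809 = 1*8809 + 2000
8809 = 4*2000 + 809
2000 = 2*809 + 382
809 = 2*382 + 45
382 = 8*45 + 22
45 = 2*22 + 1
22 = 22*1 + 0
Since gcd(10809, 41236) = 1, back-substitute to write 1 as a combination:
1 = 45 − 2·22
1 = −2·382 + 17·45
1 = 17·809 − 36·382
1 = −36·2000 + 89·809
1 = 89·8809 − 392·2000
1 = −392·10809 + 481·8809
1 = 481·41236 − 1835·10809
So 10809·(-1835) ≡ 1 (mod 41236), and -1835 ≡ 39401 (mod 41236).

39401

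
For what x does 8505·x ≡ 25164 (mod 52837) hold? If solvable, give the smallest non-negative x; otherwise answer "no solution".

5706

First find gcd(8505, 52837):
52837 = 6·8505 + 1807
8505 = 4·1807 + 1277
1807 = 1·1277 + 530
1277 = 2·530 + 217
530 = 2·217 + 96
217 = 2·96 + 25
96 = 3·25 + 21
25 = 1·21 + 4
21 = 5·4 + 1
4 = 4·1 + 0
gcd = 1, so a unique solution mod 52837 exists.
Back-substitute for the Bézout coefficients:
1 = 21 − 5·4
1 = −5·25 + 6·21
1 = 6·96 − 23·25
1 = −23·217 + 52·96
1 = 52·530 − 127·217
1 = −127·1277 + 306·530
1 = 306·1807 − 433·1277
1 = −433·8505 + 2038·1807
1 = 2038·52837 − 12661·8505
So 8505·(-12661) ≡ 1 (mod 52837), giving 8505⁻¹ ≡ 40176.
x ≡ 8505⁻¹·25164 ≡ 40176·25164 ≡ 5706 (mod 52837).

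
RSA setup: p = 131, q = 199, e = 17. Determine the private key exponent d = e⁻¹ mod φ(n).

12113

φ(n) = (p−1)(q−1) = 130·198 = 25740.
Need d with 17·d ≡ 1 (mod 25740). Apply the extended Euclidean algorithm:
25740 = 1514*17 + 2
17 = 8*2 + 1
2 = 2*1 + 0
Back-substitute:
1 = 17 − 8·2
1 = −8·25740 + 12113·17
So 17·12113 ≡ 1 (mod 25740), hence d = 12113.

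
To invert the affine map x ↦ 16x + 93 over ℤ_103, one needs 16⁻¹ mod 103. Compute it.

58

Run Euclid on (103, 16):
103 = 6×16 + 7
16 = 2×7 + 2
7 = 3×2 + 1
2 = 2×1 + 0
Since gcd(16, 103) = 1, back-substitute to write 1 as a combination:
1 = 7 − 3·2
1 = −3·16 + 7·7
1 = 7·103 − 45·16
Hence 16⁻¹ ≡ -45 ≡ 58 (mod 103).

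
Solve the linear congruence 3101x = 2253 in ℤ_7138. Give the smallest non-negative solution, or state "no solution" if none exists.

1345

First find gcd(3101, 7138):
7138 = 2·3101 + 936
3101 = 3·936 + 293
936 = 3·293 + 57
293 = 5·57 + 8
57 = 7·8 + 1
8 = 8·1 + 0
gcd = 1, so a unique solution mod 7138 exists.
Back-substitute for the Bézout coefficients:
1 = 57 − 7·8
1 = −7·293 + 36·57
1 = 36·936 − 115·293
1 = −115·3101 + 381·936
1 = 381·7138 − 877·3101
So 3101·(-877) ≡ 1 (mod 7138), giving 3101⁻¹ ≡ 6261.
x ≡ 3101⁻¹·2253 ≡ 6261·2253 ≡ 1345 (mod 7138).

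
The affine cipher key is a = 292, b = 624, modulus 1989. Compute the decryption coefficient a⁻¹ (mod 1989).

1519

Apply the Euclidean algorithm to 1989 and 292:
1989 = 6·292 + 237
292 = 1·237 + 55
237 = 4·55 + 17
55 = 3·17 + 4
17 = 4·4 + 1
4 = 4·1 + 0
gcd = 1, so the inverse exists. Back-substitute:
1 = 17 − 4·4
1 = −4·55 + 13·17
1 = 13·237 − 56·55
1 = −56·292 + 69·237
1 = 69·1989 − 470·292
So 292·(-470) ≡ 1 (mod 1989), and -470 ≡ 1519 (mod 1989).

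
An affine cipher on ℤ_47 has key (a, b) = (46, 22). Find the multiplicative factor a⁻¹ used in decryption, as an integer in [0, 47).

Run Euclid on (47, 46):
47 = 1·46 + 1
46 = 46·1 + 0
Since gcd(46, 47) = 1, back-substitute to write 1 as a combination:
1 = 47 − 46
Hence 46⁻¹ ≡ -1 ≡ 46 (mod 47).

46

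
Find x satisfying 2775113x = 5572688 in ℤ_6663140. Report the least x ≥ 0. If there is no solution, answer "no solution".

563916

First find gcd(2775113, 6663140):
6663140 = 2·2775113 + 1112914
2775113 = 2·1112914 + 549285
1112914 = 2·549285 + 14344
549285 = 38·14344 + 4213
14344 = 3·4213 + 1705
4213 = 2·1705 + 803
1705 = 2·803 + 99
803 = 8·99 + 11
99 = 9·11 + 0
gcd = 11 and 11 | 5572688, so solutions exist. Divide through by 11: 252283x ≡ 506608 (mod 605740).
Now find 252283⁻¹ mod 605740:
605740 = 2·252283 + 101174
252283 = 2·101174 + 49935
101174 = 2·49935 + 1304
49935 = 38·1304 + 383
1304 = 3·383 + 155
383 = 2·155 + 73
155 = 2·73 + 9
73 = 8·9 + 1
9 = 9·1 + 0
Back-substitute:
1 = 73 − 8·9
1 = −8·155 + 17·73
1 = 17·383 − 42·155
1 = −42·1304 + 143·383
1 = 143·49935 − 5476·1304
1 = −5476·101174 + 11095·49935
1 = 11095·252283 − 27666·101174
1 = −27666·605740 + 66427·252283
So 252283⁻¹ ≡ 66427 (mod 605740).
Then x ≡ 66427·506608 ≡ 563916 (mod 605740); the smallest non-negative solution is x = 563916.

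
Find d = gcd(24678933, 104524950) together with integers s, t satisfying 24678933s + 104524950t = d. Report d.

3

Repeated division:
104524950 = 4·24678933 + 5809218
24678933 = 4·5809218 + 1442061
5809218 = 4·1442061 + 40974
1442061 = 35·40974 + 7971
40974 = 5·7971 + 1119
7971 = 7·1119 + 138
1119 = 8·138 + 15
138 = 9·15 + 3
15 = 5·3 + 0
gcd(24678933, 104524950) = 3.
Working backward:
3 = 138 − 9·15
3 = −9·1119 + 73·138
3 = 73·7971 − 520·1119
3 = −520·40974 + 2673·7971
3 = 2673·1442061 − 94075·40974
3 = −94075·5809218 + 378973·1442061
3 = 378973·24678933 − 1609967·5809218
3 = −1609967·104524950 + 6818841·24678933
So 3 = (-1609967)·104524950 + (6818841)·24678933.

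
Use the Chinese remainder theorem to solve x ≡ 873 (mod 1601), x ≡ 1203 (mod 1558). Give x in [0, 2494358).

Write x = 873 + 1601·k. Then 1601·k ≡ 1203 − 873 ≡ 330 (mod 1558).
Need 1601⁻¹ mod 1558. Extended Euclid on (1558, 43):
1558 = 36×43 + 10
43 = 4×10 + 3
10 = 3×3 + 1
3 = 3×1 + 0
Back-substitute:
1 = 10 − 3·3
1 = −3·43 + 13·10
1 = 13·1558 − 471·43
1601⁻¹ ≡ 1087 (mod 1558), so k ≡ 1087·330 ≡ 370 (mod 1558).
x = 873 + 1601·370 = 593243.

593243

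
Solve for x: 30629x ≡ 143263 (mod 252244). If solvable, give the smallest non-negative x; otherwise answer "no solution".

216375

First find gcd(30629, 252244):
252244 = 8·30629 + 7212
30629 = 4·7212 + 1781
7212 = 4·1781 + 88
1781 = 20·88 + 21
88 = 4·21 + 4
21 = 5·4 + 1
4 = 4·1 + 0
gcd = 1, so a unique solution mod 252244 exists.
Back-substitute for the Bézout coefficients:
1 = 21 − 5·4
1 = −5·88 + 21·21
1 = 21·1781 − 425·88
1 = −425·7212 + 1721·1781
1 = 1721·30629 − 7309·7212
1 = −7309·252244 + 60193·30629
So 30629·(60193) ≡ 1 (mod 252244), giving 30629⁻¹ ≡ 60193.
x ≡ 30629⁻¹·143263 ≡ 60193·143263 ≡ 216375 (mod 252244).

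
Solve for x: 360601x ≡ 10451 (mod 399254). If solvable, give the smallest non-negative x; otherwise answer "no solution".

First find gcd(360601, 399254):
399254 = 1*360601 + 38653
360601 = 9*38653 + 12724
38653 = 3*12724 + 481
12724 = 26*481 + 218
481 = 2*218 + 45
218 = 4*45 + 38
45 = 1*38 + 7
38 = 5*7 + 3
7 = 2*3 + 1
3 = 3*1 + 0
gcd = 1, so a unique solution mod 399254 exists.
Back-substitute for the Bézout coefficients:
1 = 7 − 2·3
1 = −2·38 + 11·7
1 = 11·45 − 13·38
1 = −13·218 + 63·45
1 = 63·481 − 139·218
1 = −139·12724 + 3677·481
1 = 3677·38653 − 11170·12724
1 = −11170·360601 + 104207·38653
1 = 104207·399254 − 115377·360601
So 360601·(-115377) ≡ 1 (mod 399254), giving 360601⁻¹ ≡ 283877.
x ≡ 360601⁻¹·10451 ≡ 283877·10451 ≡ 341307 (mod 399254).

341307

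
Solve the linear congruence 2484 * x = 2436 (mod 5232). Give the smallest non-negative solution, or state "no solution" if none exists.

41

First find gcd(2484, 5232):
5232 = 2*2484 + 264
2484 = 9*264 + 108
264 = 2*108 + 48
108 = 2*48 + 12
48 = 4*12 + 0
gcd = 12 and 12 | 2436, so solutions exist. Divide through by 12: 207x ≡ 203 (mod 436).
Now find 207⁻¹ mod 436:
436 = 2×207 + 22
207 = 9×22 + 9
22 = 2×9 + 4
9 = 2×4 + 1
4 = 4×1 + 0
Back-substitute:
1 = 9 − 2·4
1 = −2·22 + 5·9
1 = 5·207 − 47·22
1 = −47·436 + 99·207
So 207⁻¹ ≡ 99 (mod 436).
Then x ≡ 99·203 ≡ 41 (mod 436); the smallest non-negative solution is x = 41.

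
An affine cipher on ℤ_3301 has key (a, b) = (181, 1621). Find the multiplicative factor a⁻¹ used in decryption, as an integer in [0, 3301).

1842

Extended Euclidean algorithm:
3301 = 18*181 + 43
181 = 4*43 + 9
43 = 4*9 + 7
9 = 1*7 + 2
7 = 3*2 + 1
2 = 2*1 + 0
The gcd is 1. Working backward:
1 = 7 − 3·2
1 = −3·9 + 4·7
1 = 4·43 − 19·9
1 = −19·181 + 80·43
1 = 80·3301 − 1459·181
Hence 181⁻¹ ≡ -1459 ≡ 1842 (mod 3301).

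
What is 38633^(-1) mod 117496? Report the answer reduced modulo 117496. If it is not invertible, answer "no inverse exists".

27737

Extended Euclidean algorithm:
117496 = 3*38633 + 1597
38633 = 24*1597 + 305
1597 = 5*305 + 72
305 = 4*72 + 17
72 = 4*17 + 4
17 = 4*4 + 1
4 = 4*1 + 0
Since gcd(38633, 117496) = 1, back-substitute to write 1 as a combination:
1 = 17 − 4·4
1 = −4·72 + 17·17
1 = 17·305 − 72·72
1 = −72·1597 + 377·305
1 = 377·38633 − 9120·1597
1 = −9120·117496 + 27737·38633
So 38633·27737 ≡ 1 (mod 117496).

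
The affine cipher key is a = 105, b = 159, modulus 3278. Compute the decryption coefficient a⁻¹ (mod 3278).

gcd(3278, 105) by repeated division:
3278 = 31·105 + 23
105 = 4·23 + 13
23 = 1·13 + 10
13 = 1·10 + 3
10 = 3·3 + 1
3 = 3·1 + 0
The gcd is 1. Working backward:
1 = 10 − 3·3
1 = −3·13 + 4·10
1 = 4·23 − 7·13
1 = −7·105 + 32·23
1 = 32·3278 − 999·105
Thus 105·(-999) ≡ 1 (mod 3278); reducing, -999 mod 3278 = 2279.

2279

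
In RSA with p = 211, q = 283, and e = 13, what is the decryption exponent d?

22777

φ(n) = (p−1)(q−1) = 210·282 = 59220.
Need d with 13·d ≡ 1 (mod 59220). Apply the extended Euclidean algorithm:
59220 = 4555×13 + 5
13 = 2×5 + 3
5 = 1×3 + 2
3 = 1×2 + 1
2 = 2×1 + 0
Back-substitute:
1 = 3 − 2
1 = −5 + 2·3
1 = 2·13 − 5·5
1 = −5·59220 + 22777·13
So 13·22777 ≡ 1 (mod 59220), hence d = 22777.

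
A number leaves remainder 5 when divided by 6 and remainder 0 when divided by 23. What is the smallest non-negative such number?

23

Write x = 5 + 6·k. Then 6·k ≡ 0 − 5 ≡ 18 (mod 23).
Need 6⁻¹ mod 23. Extended Euclid on (23, 6):
23 = 3·6 + 5
6 = 1·5 + 1
5 = 5·1 + 0
Back-substitute:
1 = 6 − 5
1 = −23 + 4·6
6⁻¹ ≡ 4 (mod 23), so k ≡ 4·18 ≡ 3 (mod 23).
x = 5 + 6·3 = 23.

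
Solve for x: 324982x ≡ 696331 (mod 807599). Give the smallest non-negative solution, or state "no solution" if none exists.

32872

First find gcd(324982, 807599):
807599 = 2·324982 + 157635
324982 = 2·157635 + 9712
157635 = 16·9712 + 2243
9712 = 4·2243 + 740
2243 = 3·740 + 23
740 = 32·23 + 4
23 = 5·4 + 3
4 = 1·3 + 1
3 = 3·1 + 0
gcd = 1, so a unique solution mod 807599 exists.
Back-substitute for the Bézout coefficients:
1 = 4 − 3
1 = −23 + 6·4
1 = 6·740 − 193·23
1 = −193·2243 + 585·740
1 = 585·9712 − 2533·2243
1 = −2533·157635 + 41113·9712
1 = 41113·324982 − 84759·157635
1 = −84759·807599 + 210631·324982
So 324982·(210631) ≡ 1 (mod 807599), giving 324982⁻¹ ≡ 210631.
x ≡ 324982⁻¹·696331 ≡ 210631·696331 ≡ 32872 (mod 807599).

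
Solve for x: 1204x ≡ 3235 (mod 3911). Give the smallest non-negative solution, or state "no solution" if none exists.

857

First find gcd(1204, 3911):
3911 = 3·1204 + 299
1204 = 4·299 + 8
299 = 37·8 + 3
8 = 2·3 + 2
3 = 1·2 + 1
2 = 2·1 + 0
gcd = 1, so a unique solution mod 3911 exists.
Back-substitute for the Bézout coefficients:
1 = 3 − 2
1 = −8 + 3·3
1 = 3·299 − 112·8
1 = −112·1204 + 451·299
1 = 451·3911 − 1465·1204
So 1204·(-1465) ≡ 1 (mod 3911), giving 1204⁻¹ ≡ 2446.
x ≡ 1204⁻¹·3235 ≡ 2446·3235 ≡ 857 (mod 3911).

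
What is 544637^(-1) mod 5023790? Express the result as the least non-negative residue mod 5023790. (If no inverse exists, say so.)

855333

Run Euclid on (5023790, 544637):
5023790 = 9×544637 + 122057
544637 = 4×122057 + 56409
122057 = 2×56409 + 9239
56409 = 6×9239 + 975
9239 = 9×975 + 464
975 = 2×464 + 47
464 = 9×47 + 41
47 = 1×41 + 6
41 = 6×6 + 5
6 = 1×5 + 1
5 = 5×1 + 0
The gcd is 1. Working backward:
1 = 6 − 5
1 = −41 + 7·6
1 = 7·47 − 8·41
1 = −8·464 + 79·47
1 = 79·975 − 166·464
1 = −166·9239 + 1573·975
1 = 1573·56409 − 9604·9239
1 = −9604·122057 + 20781·56409
1 = 20781·544637 − 92728·122057
1 = −92728·5023790 + 855333·544637
So 544637·855333 ≡ 1 (mod 5023790).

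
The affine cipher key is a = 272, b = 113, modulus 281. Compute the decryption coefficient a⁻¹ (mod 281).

Apply the Euclidean algorithm to 281 and 272:
281 = 1*272 + 9
272 = 30*9 + 2
9 = 4*2 + 1
2 = 2*1 + 0
The gcd is 1. Working backward:
1 = 9 − 4·2
1 = −4·272 + 121·9
1 = 121·281 − 125·272
So 272·(-125) ≡ 1 (mod 281), and -125 ≡ 156 (mod 281).

156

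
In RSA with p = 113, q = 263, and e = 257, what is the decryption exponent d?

18497

φ(n) = (p−1)(q−1) = 112·262 = 29344.
Need d with 257·d ≡ 1 (mod 29344). Apply the extended Euclidean algorithm:
29344 = 114·257 + 46
257 = 5·46 + 27
46 = 1·27 + 19
27 = 1·19 + 8
19 = 2·8 + 3
8 = 2·3 + 2
3 = 1·2 + 1
2 = 2·1 + 0
Back-substitute:
1 = 3 − 2
1 = −8 + 3·3
1 = 3·19 − 7·8
1 = −7·27 + 10·19
1 = 10·46 − 17·27
1 = −17·257 + 95·46
1 = 95·29344 − 10847·257
So 257·(-10847) ≡ 1 (mod 29344), hence d ≡ -10847 ≡ 18497 (mod 29344).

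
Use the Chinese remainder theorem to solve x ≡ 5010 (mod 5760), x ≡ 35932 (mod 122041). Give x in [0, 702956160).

356151570

Write x = 5010 + 5760·k. Then 5760·k ≡ 35932 − 5010 ≡ 30922 (mod 122041).
Need 5760⁻¹ mod 122041. Extended Euclid on (122041, 5760):
122041 = 21·5760 + 1081
5760 = 5·1081 + 355
1081 = 3·355 + 16
355 = 22·16 + 3
16 = 5·3 + 1
3 = 3·1 + 0
Back-substitute:
1 = 16 − 5·3
1 = −5·355 + 111·16
1 = 111·1081 − 338·355
1 = −338·5760 + 1801·1081
1 = 1801·122041 − 38159·5760
5760⁻¹ ≡ 83882 (mod 122041), so k ≡ 83882·30922 ≡ 61831 (mod 122041).
x = 5010 + 5760·61831 = 356151570.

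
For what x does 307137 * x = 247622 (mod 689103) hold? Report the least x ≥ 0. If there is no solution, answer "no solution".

gcd(307137, 689103):
689103 = 2×307137 + 74829
307137 = 4×74829 + 7821
74829 = 9×7821 + 4440
7821 = 1×4440 + 3381
4440 = 1×3381 + 1059
3381 = 3×1059 + 204
1059 = 5×204 + 39
204 = 5×39 + 9
39 = 4×9 + 3
9 = 3×3 + 0
gcd = 3, but 3 ∤ 247622, so the congruence has no solution.

no solution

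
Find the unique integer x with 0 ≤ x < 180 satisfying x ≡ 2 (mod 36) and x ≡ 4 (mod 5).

Write x = 2 + 36·k. Then 36·k ≡ 4 − 2 ≡ 2 (mod 5).
Need 36⁻¹ mod 5. Extended Euclid on (5, 1):
5 = 5×1 + 0
36⁻¹ ≡ 1 (mod 5), so k ≡ 1·2 ≡ 2 (mod 5).
x = 2 + 36·2 = 74.

74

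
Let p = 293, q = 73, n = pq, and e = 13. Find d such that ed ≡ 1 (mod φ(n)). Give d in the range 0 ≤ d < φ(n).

φ(n) = (p−1)(q−1) = 292·72 = 21024.
Need d with 13·d ≡ 1 (mod 21024). Apply the extended Euclidean algorithm:
21024 = 1617·13 + 3
13 = 4·3 + 1
3 = 3·1 + 0
Back-substitute:
1 = 13 − 4·3
1 = −4·21024 + 6469·13
So 13·6469 ≡ 1 (mod 21024), hence d = 6469.

6469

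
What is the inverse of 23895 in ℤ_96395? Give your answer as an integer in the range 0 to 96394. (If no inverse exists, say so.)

no inverse exists

Compute gcd(23895, 96395):
96395 = 4×23895 + 815
23895 = 29×815 + 260
815 = 3×260 + 35
260 = 7×35 + 15
35 = 2×15 + 5
15 = 3×5 + 0
The gcd is 5, not 1, hence no inverse exists.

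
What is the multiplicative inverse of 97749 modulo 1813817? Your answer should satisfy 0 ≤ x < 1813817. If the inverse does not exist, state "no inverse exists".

Run Euclid on (1813817, 97749):
1813817 = 18·97749 + 54335
97749 = 1·54335 + 43414
54335 = 1·43414 + 10921
43414 = 3·10921 + 10651
10921 = 1·10651 + 270
10651 = 39·270 + 121
270 = 2·121 + 28
121 = 4·28 + 9
28 = 3·9 + 1
9 = 9·1 + 0
The gcd is 1. Working backward:
1 = 28 − 3·9
1 = −3·121 + 13·28
1 = 13·270 − 29·121
1 = −29·10651 + 1144·270
1 = 1144·10921 − 1173·10651
1 = −1173·43414 + 4663·10921
1 = 4663·54335 − 5836·43414
1 = −5836·97749 + 10499·54335
1 = 10499·1813817 − 194818·97749
Thus 97749·(-194818) ≡ 1 (mod 1813817); reducing, -194818 mod 1813817 = 1618999.

1618999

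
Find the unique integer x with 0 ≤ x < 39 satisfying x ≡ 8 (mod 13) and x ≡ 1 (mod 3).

Write x = 8 + 13·k. Then 13·k ≡ 1 − 8 ≡ 2 (mod 3).
Need 13⁻¹ mod 3. Extended Euclid on (3, 1):
3 = 3×1 + 0
13⁻¹ ≡ 1 (mod 3), so k ≡ 1·2 ≡ 2 (mod 3).
x = 8 + 13·2 = 34.

34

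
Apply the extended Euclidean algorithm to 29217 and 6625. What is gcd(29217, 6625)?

Repeated division:
29217 = 4*6625 + 2717
6625 = 2*2717 + 1191
2717 = 2*1191 + 335
1191 = 3*335 + 186
335 = 1*186 + 149
186 = 1*149 + 37
149 = 4*37 + 1
37 = 37*1 + 0
gcd(29217, 6625) = 1.
Working backward:
1 = 149 − 4·37
1 = −4·186 + 5·149
1 = 5·335 − 9·186
1 = −9·1191 + 32·335
1 = 32·2717 − 73·1191
1 = −73·6625 + 178·2717
1 = 178·29217 − 785·6625
So 1 = (178)·29217 + (-785)·6625.

1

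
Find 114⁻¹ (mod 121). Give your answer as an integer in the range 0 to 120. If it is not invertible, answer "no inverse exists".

69

Extended Euclidean algorithm:
121 = 1·114 + 7
114 = 16·7 + 2
7 = 3·2 + 1
2 = 2·1 + 0
gcd = 1, so the inverse exists. Back-substitute:
1 = 7 − 3·2
1 = −3·114 + 49·7
1 = 49·121 − 52·114
So 114·(-52) ≡ 1 (mod 121), and -52 ≡ 69 (mod 121).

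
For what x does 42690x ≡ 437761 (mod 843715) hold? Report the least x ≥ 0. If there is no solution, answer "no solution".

gcd(42690, 843715):
843715 = 19·42690 + 32605
42690 = 1·32605 + 10085
32605 = 3·10085 + 2350
10085 = 4·2350 + 685
2350 = 3·685 + 295
685 = 2·295 + 95
295 = 3·95 + 10
95 = 9·10 + 5
10 = 2·5 + 0
gcd = 5, but 5 ∤ 437761, so the congruence has no solution.

no solution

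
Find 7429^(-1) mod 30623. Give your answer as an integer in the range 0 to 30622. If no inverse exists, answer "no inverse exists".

12391

Extended Euclidean algorithm:
30623 = 4*7429 + 907
7429 = 8*907 + 173
907 = 5*173 + 42
173 = 4*42 + 5
42 = 8*5 + 2
5 = 2*2 + 1
2 = 2*1 + 0
Since gcd(7429, 30623) = 1, back-substitute to write 1 as a combination:
1 = 5 − 2·2
1 = −2·42 + 17·5
1 = 17·173 − 70·42
1 = −70·907 + 367·173
1 = 367·7429 − 3006·907
1 = −3006·30623 + 12391·7429
So 7429·12391 ≡ 1 (mod 30623).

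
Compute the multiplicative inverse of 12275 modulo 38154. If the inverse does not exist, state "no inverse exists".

5225

Apply the Euclidean algorithm to 38154 and 12275:
38154 = 3×12275 + 1329
12275 = 9×1329 + 314
1329 = 4×314 + 73
314 = 4×73 + 22
73 = 3×22 + 7
22 = 3×7 + 1
7 = 7×1 + 0
gcd = 1, so the inverse exists. Back-substitute:
1 = 22 − 3·7
1 = −3·73 + 10·22
1 = 10·314 − 43·73
1 = −43·1329 + 182·314
1 = 182·12275 − 1681·1329
1 = −1681·38154 + 5225·12275
So 12275·5225 ≡ 1 (mod 38154).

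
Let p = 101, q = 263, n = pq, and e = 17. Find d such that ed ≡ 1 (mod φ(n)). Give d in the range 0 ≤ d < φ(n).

φ(n) = (p−1)(q−1) = 100·262 = 26200.
Need d with 17·d ≡ 1 (mod 26200). Apply the extended Euclidean algorithm:
26200 = 1541×17 + 3
17 = 5×3 + 2
3 = 1×2 + 1
2 = 2×1 + 0
Back-substitute:
1 = 3 − 2
1 = −17 + 6·3
1 = 6·26200 − 9247·17
So 17·(-9247) ≡ 1 (mod 26200), hence d ≡ -9247 ≡ 16953 (mod 26200).

16953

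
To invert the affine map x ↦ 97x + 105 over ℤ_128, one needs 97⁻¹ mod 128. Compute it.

Apply the Euclidean algorithm to 128 and 97:
128 = 1*97 + 31
97 = 3*31 + 4
31 = 7*4 + 3
4 = 1*3 + 1
3 = 3*1 + 0
gcd = 1, so the inverse exists. Back-substitute:
1 = 4 − 3
1 = −31 + 8·4
1 = 8·97 − 25·31
1 = −25·128 + 33·97
So 97·33 ≡ 1 (mod 128).

33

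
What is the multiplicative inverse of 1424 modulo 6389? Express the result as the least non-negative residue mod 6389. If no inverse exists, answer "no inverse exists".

3531

Extended Euclidean algorithm:
6389 = 4×1424 + 693
1424 = 2×693 + 38
693 = 18×38 + 9
38 = 4×9 + 2
9 = 4×2 + 1
2 = 2×1 + 0
Since gcd(1424, 6389) = 1, back-substitute to write 1 as a combination:
1 = 9 − 4·2
1 = −4·38 + 17·9
1 = 17·693 − 310·38
1 = −310·1424 + 637·693
1 = 637·6389 − 2858·1424
Thus 1424·(-2858) ≡ 1 (mod 6389); reducing, -2858 mod 6389 = 3531.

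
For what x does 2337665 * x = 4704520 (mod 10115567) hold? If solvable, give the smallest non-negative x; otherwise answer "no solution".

gcd(2337665, 10115567):
10115567 = 4·2337665 + 764907
2337665 = 3·764907 + 42944
764907 = 17·42944 + 34859
42944 = 1·34859 + 8085
34859 = 4·8085 + 2519
8085 = 3·2519 + 528
2519 = 4·528 + 407
528 = 1·407 + 121
407 = 3·121 + 44
121 = 2·44 + 33
44 = 1·33 + 11
33 = 3·11 + 0
gcd = 11, but 11 ∤ 4704520, so the congruence has no solution.

no solution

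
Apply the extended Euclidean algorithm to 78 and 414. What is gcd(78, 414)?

Repeated division:
414 = 5·78 + 24
78 = 3·24 + 6
24 = 4·6 + 0
gcd(78, 414) = 6.
Back-substituting:
6 = 78 − 3·24
6 = −3·414 + 16·78
So 6 = (-3)·414 + (16)·78.

6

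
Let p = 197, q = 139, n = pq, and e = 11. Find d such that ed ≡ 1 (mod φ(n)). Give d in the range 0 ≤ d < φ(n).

φ(n) = (p−1)(q−1) = 196·138 = 27048.
Need d with 11·d ≡ 1 (mod 27048). Apply the extended Euclidean algorithm:
27048 = 2458·11 + 10
11 = 1·10 + 1
10 = 10·1 + 0
Back-substitute:
1 = 11 − 10
1 = −27048 + 2459·11
So 11·2459 ≡ 1 (mod 27048), hence d = 2459.

2459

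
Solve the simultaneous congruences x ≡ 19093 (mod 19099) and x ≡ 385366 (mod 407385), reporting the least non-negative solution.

3978092506

Write x = 19093 + 19099·k. Then 19099·k ≡ 385366 − 19093 ≡ 366273 (mod 407385).
Need 19099⁻¹ mod 407385. Extended Euclid on (407385, 19099):
407385 = 21·19099 + 6306
19099 = 3·6306 + 181
6306 = 34·181 + 152
181 = 1·152 + 29
152 = 5·29 + 7
29 = 4·7 + 1
7 = 7·1 + 0
Back-substitute:
1 = 29 − 4·7
1 = −4·152 + 21·29
1 = 21·181 − 25·152
1 = −25·6306 + 871·181
1 = 871·19099 − 2638·6306
1 = −2638·407385 + 56269·19099
19099⁻¹ ≡ 56269 (mod 407385), so k ≡ 56269·366273 ≡ 208287 (mod 407385).
x = 19093 + 19099·208287 = 3978092506.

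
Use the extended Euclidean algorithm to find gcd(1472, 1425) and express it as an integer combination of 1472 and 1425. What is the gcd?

Euclidean algorithm:
1472 = 1·1425 + 47
1425 = 30·47 + 15
47 = 3·15 + 2
15 = 7·2 + 1
2 = 2·1 + 0
gcd(1472, 1425) = 1.
Back-substituting:
1 = 15 − 7·2
1 = −7·47 + 22·15
1 = 22·1425 − 667·47
1 = −667·1472 + 689·1425
So 1 = (-667)·1472 + (689)·1425.

1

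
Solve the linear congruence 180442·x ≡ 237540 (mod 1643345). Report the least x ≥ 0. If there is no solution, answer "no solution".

299505

First find gcd(180442, 1643345):
1643345 = 9×180442 + 19367
180442 = 9×19367 + 6139
19367 = 3×6139 + 950
6139 = 6×950 + 439
950 = 2×439 + 72
439 = 6×72 + 7
72 = 10×7 + 2
7 = 3×2 + 1
2 = 2×1 + 0
gcd = 1, so a unique solution mod 1643345 exists.
Back-substitute for the Bézout coefficients:
1 = 7 − 3·2
1 = −3·72 + 31·7
1 = 31·439 − 189·72
1 = −189·950 + 409·439
1 = 409·6139 − 2643·950
1 = −2643·19367 + 8338·6139
1 = 8338·180442 − 77685·19367
1 = −77685·1643345 + 707503·180442
So 180442·(707503) ≡ 1 (mod 1643345), giving 180442⁻¹ ≡ 707503.
x ≡ 180442⁻¹·237540 ≡ 707503·237540 ≡ 299505 (mod 1643345).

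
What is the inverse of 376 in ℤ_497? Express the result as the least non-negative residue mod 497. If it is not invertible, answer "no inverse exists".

115

Extended Euclidean algorithm:
497 = 1·376 + 121
376 = 3·121 + 13
121 = 9·13 + 4
13 = 3·4 + 1
4 = 4·1 + 0
The gcd is 1. Working backward:
1 = 13 − 3·4
1 = −3·121 + 28·13
1 = 28·376 − 87·121
1 = −87·497 + 115·376
So 376·115 ≡ 1 (mod 497).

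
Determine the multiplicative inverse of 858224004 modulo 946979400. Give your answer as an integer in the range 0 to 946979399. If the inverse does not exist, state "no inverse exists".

Compute gcd(858224004, 946979400):
946979400 = 1·858224004 + 88755396
858224004 = 9·88755396 + 59425440
88755396 = 1·59425440 + 29329956
59425440 = 2·29329956 + 765528
29329956 = 38·765528 + 239892
765528 = 3·239892 + 45852
239892 = 5·45852 + 10632
45852 = 4·10632 + 3324
10632 = 3·3324 + 660
3324 = 5·660 + 24
660 = 27·24 + 12
24 = 2·12 + 0
gcd(858224004, 946979400) = 12 ≠ 1, so 858224004 has no multiplicative inverse modulo 946979400.

no inverse exists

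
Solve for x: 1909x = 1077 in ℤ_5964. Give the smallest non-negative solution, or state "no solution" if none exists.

First find gcd(1909, 5964):
5964 = 3*1909 + 237
1909 = 8*237 + 13
237 = 18*13 + 3
13 = 4*3 + 1
3 = 3*1 + 0
gcd = 1, so a unique solution mod 5964 exists.
Back-substitute for the Bézout coefficients:
1 = 13 − 4·3
1 = −4·237 + 73·13
1 = 73·1909 − 588·237
1 = −588·5964 + 1837·1909
So 1909·(1837) ≡ 1 (mod 5964), giving 1909⁻¹ ≡ 1837.
x ≡ 1909⁻¹·1077 ≡ 1837·1077 ≡ 4365 (mod 5964).

4365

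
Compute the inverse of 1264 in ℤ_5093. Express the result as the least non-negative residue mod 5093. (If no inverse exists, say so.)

4267

gcd(5093, 1264) by repeated division:
5093 = 4×1264 + 37
1264 = 34×37 + 6
37 = 6×6 + 1
6 = 6×1 + 0
The gcd is 1. Working backward:
1 = 37 − 6·6
1 = −6·1264 + 205·37
1 = 205·5093 − 826·1264
Hence 1264⁻¹ ≡ -826 ≡ 4267 (mod 5093).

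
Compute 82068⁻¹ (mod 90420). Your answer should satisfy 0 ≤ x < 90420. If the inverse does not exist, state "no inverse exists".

no inverse exists

Euclidean algorithm on 90420, 82068:
90420 = 1·82068 + 8352
82068 = 9·8352 + 6900
8352 = 1·6900 + 1452
6900 = 4·1452 + 1092
1452 = 1·1092 + 360
1092 = 3·360 + 12
360 = 30·12 + 0
gcd(82068, 90420) = 12 ≠ 1, so 82068 has no multiplicative inverse modulo 90420.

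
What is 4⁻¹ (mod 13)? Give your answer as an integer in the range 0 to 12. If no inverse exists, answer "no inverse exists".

10

gcd(13, 4) by repeated division:
13 = 3×4 + 1
4 = 4×1 + 0
gcd = 1, so the inverse exists. Back-substitute:
1 = 13 − 3·4
Thus 4·(-3) ≡ 1 (mod 13); reducing, -3 mod 13 = 10.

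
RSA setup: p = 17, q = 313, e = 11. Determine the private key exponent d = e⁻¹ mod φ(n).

φ(n) = (p−1)(q−1) = 16·312 = 4992.
Need d with 11·d ≡ 1 (mod 4992). Apply the extended Euclidean algorithm:
4992 = 453*11 + 9
11 = 1*9 + 2
9 = 4*2 + 1
2 = 2*1 + 0
Back-substitute:
1 = 9 − 4·2
1 = −4·11 + 5·9
1 = 5·4992 − 2269·11
So 11·(-2269) ≡ 1 (mod 4992), hence d ≡ -2269 ≡ 2723 (mod 4992).

2723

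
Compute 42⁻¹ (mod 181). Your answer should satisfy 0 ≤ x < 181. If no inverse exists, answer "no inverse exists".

Apply the Euclidean algorithm to 181 and 42:
181 = 4×42 + 13
42 = 3×13 + 3
13 = 4×3 + 1
3 = 3×1 + 0
gcd = 1, so the inverse exists. Back-substitute:
1 = 13 − 4·3
1 = −4·42 + 13·13
1 = 13·181 − 56·42
Thus 42·(-56) ≡ 1 (mod 181); reducing, -56 mod 181 = 125.

125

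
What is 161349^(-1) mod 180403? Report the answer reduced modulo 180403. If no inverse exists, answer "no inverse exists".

Apply the Euclidean algorithm to 180403 and 161349:
180403 = 1·161349 + 19054
161349 = 8·19054 + 8917
19054 = 2·8917 + 1220
8917 = 7·1220 + 377
1220 = 3·377 + 89
377 = 4·89 + 21
89 = 4·21 + 5
21 = 4·5 + 1
5 = 5·1 + 0
The gcd is 1. Working backward:
1 = 21 − 4·5
1 = −4·89 + 17·21
1 = 17·377 − 72·89
1 = −72·1220 + 233·377
1 = 233·8917 − 1703·1220
1 = −1703·19054 + 3639·8917
1 = 3639·161349 − 30815·19054
1 = −30815·180403 + 34454·161349
So 161349·34454 ≡ 1 (mod 180403).

34454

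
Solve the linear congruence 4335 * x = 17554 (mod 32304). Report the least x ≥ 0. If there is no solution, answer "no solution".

gcd(4335, 32304):
32304 = 7×4335 + 1959
4335 = 2×1959 + 417
1959 = 4×417 + 291
417 = 1×291 + 126
291 = 2×126 + 39
126 = 3×39 + 9
39 = 4×9 + 3
9 = 3×3 + 0
gcd = 3, but 3 ∤ 17554, so the congruence has no solution.

no solution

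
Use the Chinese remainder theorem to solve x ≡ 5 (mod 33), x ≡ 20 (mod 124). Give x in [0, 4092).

764

Write x = 5 + 33·k. Then 33·k ≡ 20 − 5 ≡ 15 (mod 124).
Need 33⁻¹ mod 124. Extended Euclid on (124, 33):
124 = 3·33 + 25
33 = 1·25 + 8
25 = 3·8 + 1
8 = 8·1 + 0
Back-substitute:
1 = 25 − 3·8
1 = −3·33 + 4·25
1 = 4·124 − 15·33
33⁻¹ ≡ 109 (mod 124), so k ≡ 109·15 ≡ 23 (mod 124).
x = 5 + 33·23 = 764.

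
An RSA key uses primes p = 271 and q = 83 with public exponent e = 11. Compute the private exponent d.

φ(n) = (p−1)(q−1) = 270·82 = 22140.
Need d with 11·d ≡ 1 (mod 22140). Apply the extended Euclidean algorithm:
22140 = 2012·11 + 8
11 = 1·8 + 3
8 = 2·3 + 2
3 = 1·2 + 1
2 = 2·1 + 0
Back-substitute:
1 = 3 − 2
1 = −8 + 3·3
1 = 3·11 − 4·8
1 = −4·22140 + 8051·11
So 11·8051 ≡ 1 (mod 22140), hence d = 8051.

8051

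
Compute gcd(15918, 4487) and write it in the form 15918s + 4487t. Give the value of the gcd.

Euclidean algorithm:
15918 = 3×4487 + 2457
4487 = 1×2457 + 2030
2457 = 1×2030 + 427
2030 = 4×427 + 322
427 = 1×322 + 105
322 = 3×105 + 7
105 = 15×7 + 0
gcd(15918, 4487) = 7.
Express as a combination:
7 = 322 − 3·105
7 = −3·427 + 4·322
7 = 4·2030 − 19·427
7 = −19·2457 + 23·2030
7 = 23·4487 − 42·2457
7 = −42·15918 + 149·4487
So 7 = (-42)·15918 + (149)·4487.

7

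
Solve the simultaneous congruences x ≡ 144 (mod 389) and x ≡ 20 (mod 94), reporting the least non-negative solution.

27374

Write x = 144 + 389·k. Then 389·k ≡ 20 − 144 ≡ 64 (mod 94).
Need 389⁻¹ mod 94. Extended Euclid on (94, 13):
94 = 7×13 + 3
13 = 4×3 + 1
3 = 3×1 + 0
Back-substitute:
1 = 13 − 4·3
1 = −4·94 + 29·13
389⁻¹ ≡ 29 (mod 94), so k ≡ 29·64 ≡ 70 (mod 94).
x = 144 + 389·70 = 27374.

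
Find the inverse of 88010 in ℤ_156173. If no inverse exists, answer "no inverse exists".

Run Euclid on (156173, 88010):
156173 = 1*88010 + 68163
88010 = 1*68163 + 19847
68163 = 3*19847 + 8622
19847 = 2*8622 + 2603
8622 = 3*2603 + 813
2603 = 3*813 + 164
813 = 4*164 + 157
164 = 1*157 + 7
157 = 22*7 + 3
7 = 2*3 + 1
3 = 3*1 + 0
The gcd is 1. Working backward:
1 = 7 − 2·3
1 = −2·157 + 45·7
1 = 45·164 − 47·157
1 = −47·813 + 233·164
1 = 233·2603 − 746·813
1 = −746·8622 + 2471·2603
1 = 2471·19847 − 5688·8622
1 = −5688·68163 + 19535·19847
1 = 19535·88010 − 25223·68163
1 = −25223·156173 + 44758·88010
So 88010·44758 ≡ 1 (mod 156173).

44758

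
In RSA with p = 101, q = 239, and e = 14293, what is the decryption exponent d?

6957

φ(n) = (p−1)(q−1) = 100·238 = 23800.
Need d with 14293·d ≡ 1 (mod 23800). Apply the extended Euclidean algorithm:
23800 = 1*14293 + 9507
14293 = 1*9507 + 4786
9507 = 1*4786 + 4721
4786 = 1*4721 + 65
4721 = 72*65 + 41
65 = 1*41 + 24
41 = 1*24 + 17
24 = 1*17 + 7
17 = 2*7 + 3
7 = 2*3 + 1
3 = 3*1 + 0
Back-substitute:
1 = 7 − 2·3
1 = −2·17 + 5·7
1 = 5·24 − 7·17
1 = −7·41 + 12·24
1 = 12·65 − 19·41
1 = −19·4721 + 1380·65
1 = 1380·4786 − 1399·4721
1 = −1399·9507 + 2779·4786
1 = 2779·14293 − 4178·9507
1 = −4178·23800 + 6957·14293
So 14293·6957 ≡ 1 (mod 23800), hence d = 6957.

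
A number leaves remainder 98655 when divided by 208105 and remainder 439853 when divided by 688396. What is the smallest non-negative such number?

Write x = 98655 + 208105·k. Then 208105·k ≡ 439853 − 98655 ≡ 341198 (mod 688396).
Need 208105⁻¹ mod 688396. Extended Euclid on (688396, 208105):
688396 = 3·208105 + 64081
208105 = 3·64081 + 15862
64081 = 4·15862 + 633
15862 = 25·633 + 37
633 = 17·37 + 4
37 = 9·4 + 1
4 = 4·1 + 0
Back-substitute:
1 = 37 − 9·4
1 = −9·633 + 154·37
1 = 154·15862 − 3859·633
1 = −3859·64081 + 15590·15862
1 = 15590·208105 − 50629·64081
1 = −50629·688396 + 167477·208105
208105⁻¹ ≡ 167477 (mod 688396), so k ≡ 167477·341198 ≡ 442278 (mod 688396).
x = 98655 + 208105·442278 = 92040361845.

92040361845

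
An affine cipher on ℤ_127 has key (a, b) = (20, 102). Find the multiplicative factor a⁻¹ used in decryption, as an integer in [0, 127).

Apply the Euclidean algorithm to 127 and 20:
127 = 6*20 + 7
20 = 2*7 + 6
7 = 1*6 + 1
6 = 6*1 + 0
gcd = 1, so the inverse exists. Back-substitute:
1 = 7 − 6
1 = −20 + 3·7
1 = 3·127 − 19·20
So 20·(-19) ≡ 1 (mod 127), and -19 ≡ 108 (mod 127).

108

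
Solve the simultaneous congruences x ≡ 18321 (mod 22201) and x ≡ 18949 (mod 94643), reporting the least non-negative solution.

Write x = 18321 + 22201·k. Then 22201·k ≡ 18949 − 18321 ≡ 628 (mod 94643).
Need 22201⁻¹ mod 94643. Extended Euclid on (94643, 22201):
94643 = 4·22201 + 5839
22201 = 3·5839 + 4684
5839 = 1·4684 + 1155
4684 = 4·1155 + 64
1155 = 18·64 + 3
64 = 21·3 + 1
3 = 3·1 + 0
Back-substitute:
1 = 64 − 21·3
1 = −21·1155 + 379·64
1 = 379·4684 − 1537·1155
1 = −1537·5839 + 1916·4684
1 = 1916·22201 − 7285·5839
1 = −7285·94643 + 31056·22201
22201⁻¹ ≡ 31056 (mod 94643), so k ≡ 31056·628 ≡ 6710 (mod 94643).
x = 18321 + 22201·6710 = 148987031.

148987031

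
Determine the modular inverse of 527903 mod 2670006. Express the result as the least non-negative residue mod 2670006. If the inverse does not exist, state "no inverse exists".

859733

Extended Euclidean algorithm:
2670006 = 5*527903 + 30491
527903 = 17*30491 + 9556
30491 = 3*9556 + 1823
9556 = 5*1823 + 441
1823 = 4*441 + 59
441 = 7*59 + 28
59 = 2*28 + 3
28 = 9*3 + 1
3 = 3*1 + 0
gcd = 1, so the inverse exists. Back-substitute:
1 = 28 − 9·3
1 = −9·59 + 19·28
1 = 19·441 − 142·59
1 = −142·1823 + 587·441
1 = 587·9556 − 3077·1823
1 = −3077·30491 + 9818·9556
1 = 9818·527903 − 169983·30491
1 = −169983·2670006 + 859733·527903
So 527903·859733 ≡ 1 (mod 2670006).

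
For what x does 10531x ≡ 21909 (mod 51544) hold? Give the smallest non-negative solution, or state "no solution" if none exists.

First find gcd(10531, 51544):
51544 = 4*10531 + 9420
10531 = 1*9420 + 1111
9420 = 8*1111 + 532
1111 = 2*532 + 47
532 = 11*47 + 15
47 = 3*15 + 2
15 = 7*2 + 1
2 = 2*1 + 0
gcd = 1, so a unique solution mod 51544 exists.
Back-substitute for the Bézout coefficients:
1 = 15 − 7·2
1 = −7·47 + 22·15
1 = 22·532 − 249·47
1 = −249·1111 + 520·532
1 = 520·9420 − 4409·1111
1 = −4409·10531 + 4929·9420
1 = 4929·51544 − 24125·10531
So 10531·(-24125) ≡ 1 (mod 51544), giving 10531⁻¹ ≡ 27419.
x ≡ 10531⁻¹·21909 ≡ 27419·21909 ≡ 29095 (mod 51544).

29095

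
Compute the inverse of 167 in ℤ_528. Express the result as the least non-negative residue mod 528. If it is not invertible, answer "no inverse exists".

Extended Euclidean algorithm:
528 = 3*167 + 27
167 = 6*27 + 5
27 = 5*5 + 2
5 = 2*2 + 1
2 = 2*1 + 0
Since gcd(167, 528) = 1, back-substitute to write 1 as a combination:
1 = 5 − 2·2
1 = −2·27 + 11·5
1 = 11·167 − 68·27
1 = −68·528 + 215·167
So 167·215 ≡ 1 (mod 528).

215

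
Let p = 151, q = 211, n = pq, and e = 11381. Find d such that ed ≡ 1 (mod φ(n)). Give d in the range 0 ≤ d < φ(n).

8021

φ(n) = (p−1)(q−1) = 150·210 = 31500.
Need d with 11381·d ≡ 1 (mod 31500). Apply the extended Euclidean algorithm:
31500 = 2·11381 + 8738
11381 = 1·8738 + 2643
8738 = 3·2643 + 809
2643 = 3·809 + 216
809 = 3·216 + 161
216 = 1·161 + 55
161 = 2·55 + 51
55 = 1·51 + 4
51 = 12·4 + 3
4 = 1·3 + 1
3 = 3·1 + 0
Back-substitute:
1 = 4 − 3
1 = −51 + 13·4
1 = 13·55 − 14·51
1 = −14·161 + 41·55
1 = 41·216 − 55·161
1 = −55·809 + 206·216
1 = 206·2643 − 673·809
1 = −673·8738 + 2225·2643
1 = 2225·11381 − 2898·8738
1 = −2898·31500 + 8021·11381
So 11381·8021 ≡ 1 (mod 31500), hence d = 8021.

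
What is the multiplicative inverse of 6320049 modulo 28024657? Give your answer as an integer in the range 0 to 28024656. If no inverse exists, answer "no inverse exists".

Run Euclid on (28024657, 6320049):
28024657 = 4×6320049 + 2744461
6320049 = 2×2744461 + 831127
2744461 = 3×831127 + 251080
831127 = 3×251080 + 77887
251080 = 3×77887 + 17419
77887 = 4×17419 + 8211
17419 = 2×8211 + 997
8211 = 8×997 + 235
997 = 4×235 + 57
235 = 4×57 + 7
57 = 8×7 + 1
7 = 7×1 + 0
gcd = 1, so the inverse exists. Back-substitute:
1 = 57 − 8·7
1 = −8·235 + 33·57
1 = 33·997 − 140·235
1 = −140·8211 + 1153·997
1 = 1153·17419 − 2446·8211
1 = −2446·77887 + 10937·17419
1 = 10937·251080 − 35257·77887
1 = −35257·831127 + 116708·251080
1 = 116708·2744461 − 385381·831127
1 = −385381·6320049 + 887470·2744461
1 = 887470·28024657 − 3935261·6320049
Hence 6320049⁻¹ ≡ -3935261 ≡ 24089396 (mod 28024657).

24089396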